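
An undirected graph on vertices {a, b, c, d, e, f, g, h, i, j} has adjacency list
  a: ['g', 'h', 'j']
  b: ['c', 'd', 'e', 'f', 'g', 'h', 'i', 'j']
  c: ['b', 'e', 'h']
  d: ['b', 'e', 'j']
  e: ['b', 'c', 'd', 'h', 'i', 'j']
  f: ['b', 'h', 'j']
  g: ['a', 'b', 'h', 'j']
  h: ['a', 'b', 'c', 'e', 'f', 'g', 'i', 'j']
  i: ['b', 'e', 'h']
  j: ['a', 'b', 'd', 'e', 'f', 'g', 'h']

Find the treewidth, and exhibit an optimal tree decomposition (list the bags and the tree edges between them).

Treewidth 3.
One optimal decomposition is:
Bags: B1 = {b, g, h, j}  B2 = {b, e, h, j}  B3 = {b, c, e, h}  B4 = {b, f, h, j}  B5 = {a, g, h, j}  B6 = {b, d, e, j}  B7 = {b, e, h, i}
Tree: B1–B2, B2–B3, B2–B4, B1–B5, B2–B6, B3–B7

Each bag holds 4 vertices, so the decomposition has width 3, which upper-bounds the treewidth. For the lower bound, the 4 vertices {b, d, e, j} are pairwise adjacent, and any tree decomposition puts a clique entirely inside one bag — forcing width ≥ 3. The upper and lower bounds meet at 3, so that is the treewidth.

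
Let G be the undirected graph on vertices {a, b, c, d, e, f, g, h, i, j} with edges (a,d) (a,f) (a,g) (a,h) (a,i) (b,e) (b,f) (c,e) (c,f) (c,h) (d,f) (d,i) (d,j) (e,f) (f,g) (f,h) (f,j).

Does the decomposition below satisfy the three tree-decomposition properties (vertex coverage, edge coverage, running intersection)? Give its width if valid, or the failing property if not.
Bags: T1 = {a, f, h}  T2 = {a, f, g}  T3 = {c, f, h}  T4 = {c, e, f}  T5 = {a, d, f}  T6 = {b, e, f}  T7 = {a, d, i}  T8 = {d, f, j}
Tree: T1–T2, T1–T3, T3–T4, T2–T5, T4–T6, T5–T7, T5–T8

Yes; width 2.

Checking the three conditions: (i) the bags cover all of {a, b, c, d, e, f, g, h, i, j}; (ii) for each edge, some bag contains both endpoints; (iii) the bags containing any fixed vertex form a subtree. All hold, so the decomposition is valid with width 3 − 1 = 2.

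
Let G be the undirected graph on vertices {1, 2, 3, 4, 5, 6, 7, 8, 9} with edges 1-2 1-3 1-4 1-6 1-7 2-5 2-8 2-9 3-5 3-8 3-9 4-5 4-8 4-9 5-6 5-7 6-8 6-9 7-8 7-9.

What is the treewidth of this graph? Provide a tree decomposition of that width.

Each bag holds 5 vertices, so the decomposition has width 4, which upper-bounds the treewidth. For the lower bound: the 5 vertex sets {3,9}, {5,7}, {4,8}, {1}, {6} are disjoint, each induces a connected subgraph, and every pair is joined by at least one edge of G. Contracting each set to a single vertex therefore yields K_{5} as a minor, and since treewidth is minor-monotone, tw(G) ≥ tw(K_{5}) = 4. Therefore the treewidth is 4.

Treewidth 4.
One optimal decomposition is:
Bags: B1 = {1, 3, 5, 8, 9}  B2 = {1, 5, 7, 8, 9}  B3 = {1, 4, 5, 8, 9}  B4 = {1, 5, 6, 8, 9}  B5 = {1, 2, 5, 8, 9}
Tree: B1–B2, B2–B3, B3–B4, B4–B5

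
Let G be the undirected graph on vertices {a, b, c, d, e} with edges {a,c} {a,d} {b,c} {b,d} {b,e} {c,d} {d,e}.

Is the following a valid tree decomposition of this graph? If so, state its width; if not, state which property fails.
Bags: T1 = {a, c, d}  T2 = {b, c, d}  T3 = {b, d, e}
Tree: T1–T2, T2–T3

Yes; width 2.

Vertex coverage: the bags together contain {a, b, c, d, e}, the full vertex set. Edge coverage: each edge of G has both endpoints in at least one bag. Running intersection: for every vertex, the bags containing it form a connected subtree. All three properties hold, so this is a valid tree decomposition of width max|bag| − 1 = 2, and hence tw(G) ≤ 2.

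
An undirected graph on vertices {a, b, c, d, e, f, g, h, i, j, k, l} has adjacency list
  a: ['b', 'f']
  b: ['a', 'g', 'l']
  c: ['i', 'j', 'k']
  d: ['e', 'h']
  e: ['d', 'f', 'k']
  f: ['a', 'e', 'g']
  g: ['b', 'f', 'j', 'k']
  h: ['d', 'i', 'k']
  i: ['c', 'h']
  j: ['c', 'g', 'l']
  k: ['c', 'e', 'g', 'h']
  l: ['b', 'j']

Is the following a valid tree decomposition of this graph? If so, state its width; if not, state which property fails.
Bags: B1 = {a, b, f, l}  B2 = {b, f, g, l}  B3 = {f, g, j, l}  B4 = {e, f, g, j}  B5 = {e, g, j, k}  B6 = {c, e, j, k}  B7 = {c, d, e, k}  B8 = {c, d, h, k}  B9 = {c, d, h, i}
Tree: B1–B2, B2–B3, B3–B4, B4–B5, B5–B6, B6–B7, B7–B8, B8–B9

Checking the three conditions: (i) the bags cover all of {a, b, c, d, e, f, g, h, i, j, k, l}; (ii) for each edge, some bag contains both endpoints; (iii) the bags containing any fixed vertex form a subtree. All hold, so the decomposition is valid with width 4 − 1 = 3.

Yes; width 3.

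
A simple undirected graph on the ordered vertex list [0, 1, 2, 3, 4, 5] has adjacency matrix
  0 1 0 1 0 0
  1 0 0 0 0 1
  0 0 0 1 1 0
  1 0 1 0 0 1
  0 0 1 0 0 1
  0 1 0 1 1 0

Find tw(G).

A width-2 tree decomposition is:
Bags: B1 = {0, 1, 5}  B2 = {0, 3, 5}  B3 = {3, 4, 5}  B4 = {2, 3, 4}
Tree: B1–B2, B2–B3, B3–B4
Each bag holds 3 vertices, so the decomposition has width 2, which upper-bounds the treewidth. The edges 1–0–3–5–1 form a cycle, so G is not a tree and its treewidth is at least 2. Combining the bounds, tw(G) = 2.

2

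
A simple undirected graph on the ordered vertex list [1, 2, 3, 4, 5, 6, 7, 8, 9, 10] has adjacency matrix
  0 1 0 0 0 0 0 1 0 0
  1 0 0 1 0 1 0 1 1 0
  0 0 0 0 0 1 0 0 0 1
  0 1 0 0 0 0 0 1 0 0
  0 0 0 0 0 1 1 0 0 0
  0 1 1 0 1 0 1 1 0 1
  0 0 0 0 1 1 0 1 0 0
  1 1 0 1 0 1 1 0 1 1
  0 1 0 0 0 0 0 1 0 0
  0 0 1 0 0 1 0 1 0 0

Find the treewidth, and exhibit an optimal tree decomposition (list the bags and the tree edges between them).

Treewidth 2.
One optimal decomposition is:
Bags: B1 = {2, 6, 8}  B2 = {2, 4, 8}  B3 = {6, 8, 10}  B4 = {3, 6, 10}  B5 = {2, 8, 9}  B6 = {6, 7, 8}  B7 = {1, 2, 8}  B8 = {5, 6, 7}
Tree: B1–B2, B1–B3, B3–B4, B1–B5, B1–B6, B2–B7, B6–B8

Each bag holds 3 vertices, so the decomposition has width 2, which upper-bounds the treewidth. Conversely, {1, 2, 8} is a clique of size 3, and the vertices of any clique must share a bag in every tree decomposition; so some bag has ≥ 3 vertices and tw(G) ≥ 2. The upper and lower bounds meet at 2, so that is the treewidth.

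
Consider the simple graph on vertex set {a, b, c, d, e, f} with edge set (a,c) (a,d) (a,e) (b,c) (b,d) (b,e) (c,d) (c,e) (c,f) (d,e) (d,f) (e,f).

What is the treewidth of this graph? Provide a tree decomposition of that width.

Treewidth 3.
One optimal decomposition is:
Bags: B1 = {c, d, e, f}  B2 = {b, c, d, e}  B3 = {a, c, d, e}
Tree: B1–B2, B1–B3

The largest bag has 4 vertices, giving width 3; this decomposition certifies tw(G) ≤ 3. For the lower bound, the 4 vertices {a, c, d, e} are pairwise adjacent, and any tree decomposition puts a clique entirely inside one bag — forcing width ≥ 3. Hence tw(G) = 3 exactly.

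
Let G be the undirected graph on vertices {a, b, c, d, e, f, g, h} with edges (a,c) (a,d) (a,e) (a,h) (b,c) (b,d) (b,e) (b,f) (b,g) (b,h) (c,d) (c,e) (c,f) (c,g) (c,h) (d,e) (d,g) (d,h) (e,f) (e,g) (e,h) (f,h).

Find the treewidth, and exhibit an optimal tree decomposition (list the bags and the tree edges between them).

Treewidth 4.
One such decomposition:
Bags: B1 = {b, c, d, e, h}  B2 = {b, c, d, e, g}  B3 = {b, c, e, f, h}  B4 = {a, c, d, e, h}
Tree: B1–B2, B1–B3, B1–B4

Every bag has size at most 5, so the width is 5 − 1 = 4 and tw(G) ≤ 4. For the lower bound, the 5 vertices {b, c, d, e, g} are pairwise adjacent, and any tree decomposition puts a clique entirely inside one bag — forcing width ≥ 4. The upper and lower bounds meet at 4, so that is the treewidth.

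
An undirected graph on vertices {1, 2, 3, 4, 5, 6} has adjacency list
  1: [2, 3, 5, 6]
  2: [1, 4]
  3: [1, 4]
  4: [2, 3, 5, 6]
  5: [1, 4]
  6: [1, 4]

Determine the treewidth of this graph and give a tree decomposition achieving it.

Each bag holds 3 vertices, so the decomposition has width 2, which upper-bounds the treewidth. The edges 6–1–2–4–6 form a cycle, so G is not a tree and its treewidth is at least 2. Therefore the treewidth is 2.

Treewidth 2.
Bags: B1 = {1, 4, 6}  B2 = {1, 2, 4}  B3 = {1, 4, 5}  B4 = {1, 3, 4}
Tree: B1–B2, B2–B3, B3–B4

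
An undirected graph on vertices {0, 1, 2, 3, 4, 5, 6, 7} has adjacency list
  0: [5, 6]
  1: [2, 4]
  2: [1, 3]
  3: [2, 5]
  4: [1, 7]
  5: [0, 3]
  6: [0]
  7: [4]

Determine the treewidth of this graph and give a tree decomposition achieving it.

Each bag holds 2 vertices, so the decomposition has width 1, which upper-bounds the treewidth. G has an edge, so its treewidth is at least 1. Hence tw(G) = 1 exactly.

Treewidth 1.
One such decomposition:
Bags: B1 = {4, 7}  B2 = {1, 4}  B3 = {1, 2}  B4 = {2, 3}  B5 = {3, 5}  B6 = {0, 5}  B7 = {0, 6}
Tree: B1–B2, B2–B3, B3–B4, B4–B5, B5–B6, B6–B7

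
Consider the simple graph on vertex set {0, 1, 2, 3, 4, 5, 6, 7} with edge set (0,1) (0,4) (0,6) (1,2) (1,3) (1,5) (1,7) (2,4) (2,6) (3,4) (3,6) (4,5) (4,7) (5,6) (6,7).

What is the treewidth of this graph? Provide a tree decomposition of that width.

Every bag has size at most 4, so the width is 4 − 1 = 3 and tw(G) ≤ 3. For the lower bound: the 4 vertex sets {0,4}, {1,7}, {6}, {5} are disjoint, each induces a connected subgraph, and every pair is joined by at least one edge of G. Contracting each set to a single vertex therefore yields K_{4} as a minor, and since treewidth is minor-monotone, tw(G) ≥ tw(K_{4}) = 3. Hence tw(G) = 3 exactly.

Treewidth 3.
Bags: B1 = {0, 1, 4, 6}  B2 = {1, 4, 6, 7}  B3 = {1, 4, 5, 6}  B4 = {1, 2, 4, 6}  B5 = {1, 3, 4, 6}
Tree: B1–B2, B2–B3, B3–B4, B4–B5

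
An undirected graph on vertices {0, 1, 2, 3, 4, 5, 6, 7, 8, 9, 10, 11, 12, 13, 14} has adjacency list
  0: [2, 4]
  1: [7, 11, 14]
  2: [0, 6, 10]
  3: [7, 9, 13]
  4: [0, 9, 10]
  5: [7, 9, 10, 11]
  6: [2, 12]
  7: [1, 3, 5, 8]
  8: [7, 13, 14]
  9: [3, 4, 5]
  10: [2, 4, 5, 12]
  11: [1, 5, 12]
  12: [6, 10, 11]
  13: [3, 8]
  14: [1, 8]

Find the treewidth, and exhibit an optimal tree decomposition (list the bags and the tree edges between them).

Every bag has size at most 4, so the width is 4 − 1 = 3 and tw(G) ≤ 3. For the lower bound: the 4 vertex sets {8,13,14}, {1}, {7}, {3,5,9,11} are disjoint, each induces a connected subgraph, and every pair is joined by at least one edge of G. Contracting each set to a single vertex therefore yields K_{4} as a minor, and since treewidth is minor-monotone, tw(G) ≥ tw(K_{4}) = 3. Therefore the treewidth is 3.

Treewidth 3.
One such decomposition:
Bags: B1 = {1, 8, 13, 14}  B2 = {1, 7, 8, 13}  B3 = {1, 3, 7, 13}  B4 = {1, 3, 7, 11}  B5 = {3, 5, 7, 11}  B6 = {3, 5, 9, 11}  B7 = {5, 9, 11, 12}  B8 = {5, 9, 10, 12}  B9 = {4, 9, 10, 12}  B10 = {4, 6, 10, 12}  B11 = {2, 4, 6, 10}  B12 = {0, 2, 4, 6}
Tree: B1–B2, B2–B3, B3–B4, B4–B5, B5–B6, B6–B7, B7–B8, B8–B9, B9–B10, B10–B11, B11–B12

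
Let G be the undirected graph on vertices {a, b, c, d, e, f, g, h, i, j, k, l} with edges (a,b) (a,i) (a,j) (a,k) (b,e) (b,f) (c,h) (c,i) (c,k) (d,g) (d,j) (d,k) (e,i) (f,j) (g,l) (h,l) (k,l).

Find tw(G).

3

A width-3 tree decomposition is:
Bags: B1 = {c, g, h, l}  B2 = {c, g, k, l}  B3 = {c, d, g, k}  B4 = {c, d, i, k}  B5 = {a, d, i, k}  B6 = {a, d, i, j}  B7 = {a, e, i, j}  B8 = {a, b, e, j}  B9 = {b, e, f, j}
Tree: B1–B2, B2–B3, B3–B4, B4–B5, B5–B6, B6–B7, B7–B8, B8–B9
The largest bag has 4 vertices, giving width 3; this decomposition certifies tw(G) ≤ 3. For the lower bound: the 4 vertex sets {g,h,l}, {c}, {k}, {a,d,i,j} are disjoint, each induces a connected subgraph, and every pair is joined by at least one edge of G. Contracting each set to a single vertex therefore yields K_{4} as a minor, and since treewidth is minor-monotone, tw(G) ≥ tw(K_{4}) = 3. The upper and lower bounds meet at 3, so that is the treewidth.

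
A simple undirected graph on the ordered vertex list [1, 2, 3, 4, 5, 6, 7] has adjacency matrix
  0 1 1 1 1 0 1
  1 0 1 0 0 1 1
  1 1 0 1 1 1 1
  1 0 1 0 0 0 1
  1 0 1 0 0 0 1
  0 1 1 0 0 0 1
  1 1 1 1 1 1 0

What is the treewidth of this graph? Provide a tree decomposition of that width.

Each bag holds 4 vertices, so the decomposition has width 3, which upper-bounds the treewidth. On the other hand G contains the 4-clique {1, 2, 3, 7}. A clique must lie in a single bag of any decomposition, so no decomposition can have width below 3. The upper and lower bounds meet at 3, so that is the treewidth.

Treewidth 3.
One optimal decomposition is:
Bags: B1 = {1, 2, 3, 7}  B2 = {1, 3, 5, 7}  B3 = {1, 3, 4, 7}  B4 = {2, 3, 6, 7}
Tree: B1–B2, B2–B3, B1–B4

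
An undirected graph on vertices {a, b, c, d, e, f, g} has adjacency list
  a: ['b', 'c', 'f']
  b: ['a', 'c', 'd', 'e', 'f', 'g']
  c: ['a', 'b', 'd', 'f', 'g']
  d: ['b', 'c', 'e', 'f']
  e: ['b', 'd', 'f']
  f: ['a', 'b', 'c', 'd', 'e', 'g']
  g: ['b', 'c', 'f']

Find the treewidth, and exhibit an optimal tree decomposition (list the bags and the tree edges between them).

Treewidth 3.
One such decomposition:
Bags: B1 = {a, b, c, f}  B2 = {b, c, d, f}  B3 = {b, d, e, f}  B4 = {b, c, f, g}
Tree: B1–B2, B2–B3, B2–B4

Each bag holds 4 vertices, so the decomposition has width 3, which upper-bounds the treewidth. Conversely, {b, d, e, f} is a clique of size 4, and the vertices of any clique must share a bag in every tree decomposition; so some bag has ≥ 4 vertices and tw(G) ≥ 3. Combining the bounds, tw(G) = 3.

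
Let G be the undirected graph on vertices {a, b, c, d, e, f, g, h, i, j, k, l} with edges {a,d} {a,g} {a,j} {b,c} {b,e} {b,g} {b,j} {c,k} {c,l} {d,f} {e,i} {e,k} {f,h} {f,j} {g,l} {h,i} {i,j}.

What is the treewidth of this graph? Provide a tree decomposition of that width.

Treewidth 3.
One such decomposition:
Bags: B1 = {a, d, f, h}  B2 = {a, f, h, j}  B3 = {a, h, i, j}  B4 = {a, g, i, j}  B5 = {b, g, i, j}  B6 = {b, e, g, i}  B7 = {b, e, g, l}  B8 = {b, c, e, l}  B9 = {c, e, k, l}
Tree: B1–B2, B2–B3, B3–B4, B4–B5, B5–B6, B6–B7, B7–B8, B8–B9

The largest bag has 4 vertices, giving width 3; this decomposition certifies tw(G) ≤ 3. For the lower bound: the 4 vertex sets {d,f,h}, {a}, {j}, {b,e,g,i} are disjoint, each induces a connected subgraph, and every pair is joined by at least one edge of G. Contracting each set to a single vertex therefore yields K_{4} as a minor, and since treewidth is minor-monotone, tw(G) ≥ tw(K_{4}) = 3. Combining the bounds, tw(G) = 3.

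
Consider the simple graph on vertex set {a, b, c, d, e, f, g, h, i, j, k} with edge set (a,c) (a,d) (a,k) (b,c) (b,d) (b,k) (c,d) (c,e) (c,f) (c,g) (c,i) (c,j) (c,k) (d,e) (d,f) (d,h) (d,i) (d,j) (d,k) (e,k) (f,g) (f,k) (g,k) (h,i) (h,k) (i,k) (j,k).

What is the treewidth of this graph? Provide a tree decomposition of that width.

Treewidth 3.
Bags: B1 = {c, d, i, k}  B2 = {c, d, e, k}  B3 = {c, d, f, k}  B4 = {c, d, j, k}  B5 = {d, h, i, k}  B6 = {a, c, d, k}  B7 = {c, f, g, k}  B8 = {b, c, d, k}
Tree: B1–B2, B1–B3, B1–B4, B1–B5, B4–B6, B3–B7, B2–B8

The largest bag has 4 vertices, giving width 3; this decomposition certifies tw(G) ≤ 3. On the other hand G contains the 4-clique {d, h, i, k}. A clique must lie in a single bag of any decomposition, so no decomposition can have width below 3. Therefore the treewidth is 3.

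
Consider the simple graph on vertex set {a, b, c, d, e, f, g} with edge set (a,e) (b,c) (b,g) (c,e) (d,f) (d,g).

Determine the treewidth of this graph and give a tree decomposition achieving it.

Treewidth 1.
Bags: B1 = {a, e}  B2 = {c, e}  B3 = {b, c}  B4 = {b, g}  B5 = {d, g}  B6 = {d, f}
Tree: B1–B2, B2–B3, B3–B4, B4–B5, B5–B6

Each bag holds 2 vertices, so the decomposition has width 1, which upper-bounds the treewidth. Since G has at least one edge (e.g. a–e), it is not an edgeless graph, so tw(G) ≥ 1. Combining the bounds, tw(G) = 1.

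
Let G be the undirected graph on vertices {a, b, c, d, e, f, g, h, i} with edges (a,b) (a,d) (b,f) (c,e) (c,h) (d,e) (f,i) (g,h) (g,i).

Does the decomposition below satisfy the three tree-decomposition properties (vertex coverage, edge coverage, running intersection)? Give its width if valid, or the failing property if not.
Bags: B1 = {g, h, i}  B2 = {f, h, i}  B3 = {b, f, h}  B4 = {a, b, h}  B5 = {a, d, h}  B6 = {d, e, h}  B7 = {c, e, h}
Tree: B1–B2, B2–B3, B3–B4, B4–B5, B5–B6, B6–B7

Yes; width 2.

Every vertex of G appears in some bag (union = {a, b, c, d, e, f, g, h, i}); every edge is covered by a bag; and for each vertex v the set of bags containing v is connected in the bag tree. The decomposition is therefore valid. The largest bag has 3 vertices, so the width is 2.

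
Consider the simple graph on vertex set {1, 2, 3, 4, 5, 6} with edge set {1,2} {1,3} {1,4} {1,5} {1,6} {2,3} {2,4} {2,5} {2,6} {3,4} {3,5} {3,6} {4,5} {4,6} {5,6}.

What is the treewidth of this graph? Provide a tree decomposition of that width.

With just one bag of size 6, the width is 6 − 1 = 5, so tw(G) ≤ 5. Conversely, {1, 2, 3, 4, 5, 6} is a clique of size 6, and the vertices of any clique must share a bag in every tree decomposition; so some bag has ≥ 6 vertices and tw(G) ≥ 5. Therefore the treewidth is 5.

Treewidth 5.
One such decomposition:
Bags: B1 = {1, 2, 3, 4, 5, 6}
Tree: (single bag)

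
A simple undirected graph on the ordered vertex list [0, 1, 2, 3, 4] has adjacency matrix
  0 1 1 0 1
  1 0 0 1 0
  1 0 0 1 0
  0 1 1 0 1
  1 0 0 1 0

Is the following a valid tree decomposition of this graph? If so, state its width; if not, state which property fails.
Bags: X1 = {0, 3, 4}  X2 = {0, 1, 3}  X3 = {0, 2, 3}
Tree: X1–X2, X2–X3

Every vertex of G appears in some bag (union = {0, 1, 2, 3, 4}); every edge is covered by a bag; and for each vertex v the set of bags containing v is connected in the bag tree. The decomposition is therefore valid. The largest bag has 3 vertices, so the width is 2.

Yes; width 2.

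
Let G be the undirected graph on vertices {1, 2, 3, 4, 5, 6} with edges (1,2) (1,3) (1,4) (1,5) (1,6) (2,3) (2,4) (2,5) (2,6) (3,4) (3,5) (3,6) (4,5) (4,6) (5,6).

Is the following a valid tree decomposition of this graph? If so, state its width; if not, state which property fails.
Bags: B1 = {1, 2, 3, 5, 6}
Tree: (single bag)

No — vertex 4 appears in no bag.

A tree decomposition must satisfy three properties: every vertex lies in some bag; for every edge, both endpoints lie together in some bag; and for every vertex, the bags containing it form a connected subtree. Here vertex 4 appears in no bag, so the decomposition is invalid.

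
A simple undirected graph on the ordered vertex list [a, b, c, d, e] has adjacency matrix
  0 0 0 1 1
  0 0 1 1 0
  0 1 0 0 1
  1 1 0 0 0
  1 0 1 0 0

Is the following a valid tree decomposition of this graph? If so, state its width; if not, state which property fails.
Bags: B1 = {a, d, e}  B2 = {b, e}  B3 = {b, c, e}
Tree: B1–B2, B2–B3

A tree decomposition must satisfy three properties: every vertex lies in some bag; for every edge, both endpoints lie together in some bag; and for every vertex, the bags containing it form a connected subtree. Here edge (d,b) lies in no bag, so the decomposition is invalid.

No — edge (d,b) lies in no bag.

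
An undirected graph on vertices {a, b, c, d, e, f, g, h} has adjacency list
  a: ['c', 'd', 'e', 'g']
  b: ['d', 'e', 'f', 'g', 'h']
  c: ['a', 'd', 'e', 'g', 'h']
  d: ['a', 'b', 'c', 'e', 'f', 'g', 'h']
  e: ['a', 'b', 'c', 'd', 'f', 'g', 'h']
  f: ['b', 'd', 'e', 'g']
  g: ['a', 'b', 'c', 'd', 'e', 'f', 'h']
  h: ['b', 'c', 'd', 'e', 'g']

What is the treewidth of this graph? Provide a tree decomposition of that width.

Each bag holds 5 vertices, so the decomposition has width 4, which upper-bounds the treewidth. For the lower bound, the 5 vertices {a, c, d, e, g} are pairwise adjacent, and any tree decomposition puts a clique entirely inside one bag — forcing width ≥ 4. Therefore the treewidth is 4.

Treewidth 4.
One optimal decomposition is:
Bags: B1 = {b, d, e, g, h}  B2 = {b, d, e, f, g}  B3 = {c, d, e, g, h}  B4 = {a, c, d, e, g}
Tree: B1–B2, B1–B3, B3–B4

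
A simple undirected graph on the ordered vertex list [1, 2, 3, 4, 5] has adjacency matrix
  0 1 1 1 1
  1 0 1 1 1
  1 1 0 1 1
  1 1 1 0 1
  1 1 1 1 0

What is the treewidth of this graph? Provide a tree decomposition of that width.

Treewidth 4.
One such decomposition:
Bags: B1 = {1, 2, 3, 4, 5}
Tree: (single bag)

A single bag containing all 5 vertices is trivially a valid decomposition of width 4. For the lower bound, the 5 vertices {1, 2, 3, 4, 5} are pairwise adjacent, and any tree decomposition puts a clique entirely inside one bag — forcing width ≥ 4. Combining the bounds, tw(G) = 4.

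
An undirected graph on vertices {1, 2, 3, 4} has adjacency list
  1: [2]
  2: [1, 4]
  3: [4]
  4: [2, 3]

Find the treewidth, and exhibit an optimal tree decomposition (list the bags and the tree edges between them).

Treewidth 1.
Bags: B1 = {3, 4}  B2 = {2, 4}  B3 = {1, 2}
Tree: B1–B2, B2–B3

Every bag has size at most 2, so the width is 2 − 1 = 1 and tw(G) ≤ 1. G has an edge, so its treewidth is at least 1. The upper and lower bounds meet at 1, so that is the treewidth.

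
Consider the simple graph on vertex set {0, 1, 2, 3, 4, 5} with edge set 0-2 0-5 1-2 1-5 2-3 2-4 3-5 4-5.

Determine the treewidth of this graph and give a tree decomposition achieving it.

Treewidth 2.
One such decomposition:
Bags: B1 = {2, 4, 5}  B2 = {0, 2, 5}  B3 = {2, 3, 5}  B4 = {1, 2, 5}
Tree: B1–B2, B2–B3, B3–B4

Every bag has size at most 3, so the width is 3 − 1 = 2 and tw(G) ≤ 2. The edges 5–4–2–0–5 form a cycle, so G is not a tree and its treewidth is at least 2. The upper and lower bounds meet at 2, so that is the treewidth.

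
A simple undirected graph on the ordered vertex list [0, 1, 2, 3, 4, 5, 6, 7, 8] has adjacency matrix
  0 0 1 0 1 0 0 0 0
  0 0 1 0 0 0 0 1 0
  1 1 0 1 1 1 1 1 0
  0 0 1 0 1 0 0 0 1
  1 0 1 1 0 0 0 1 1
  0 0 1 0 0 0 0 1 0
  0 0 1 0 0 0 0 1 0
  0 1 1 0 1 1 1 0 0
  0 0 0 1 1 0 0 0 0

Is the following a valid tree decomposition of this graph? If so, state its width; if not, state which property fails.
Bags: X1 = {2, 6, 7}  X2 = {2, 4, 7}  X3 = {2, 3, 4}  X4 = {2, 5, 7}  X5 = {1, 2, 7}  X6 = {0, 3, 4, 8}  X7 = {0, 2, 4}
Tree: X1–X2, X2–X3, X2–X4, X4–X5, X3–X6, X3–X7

No — bags containing vertex 0 are not connected in the tree.

A tree decomposition must satisfy three properties: every vertex lies in some bag; for every edge, both endpoints lie together in some bag; and for every vertex, the bags containing it form a connected subtree. Here bags containing vertex 0 are not connected in the tree, so the decomposition is invalid.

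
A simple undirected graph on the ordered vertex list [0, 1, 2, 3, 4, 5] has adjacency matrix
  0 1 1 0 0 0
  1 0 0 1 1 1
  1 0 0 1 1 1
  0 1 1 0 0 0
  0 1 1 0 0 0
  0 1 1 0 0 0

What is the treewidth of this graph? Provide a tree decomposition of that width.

Treewidth 2.
Bags: B1 = {0, 1, 2}  B2 = {1, 2, 5}  B3 = {1, 2, 3}  B4 = {1, 2, 4}
Tree: B1–B2, B2–B3, B3–B4

The largest bag has 3 vertices, giving width 2; this decomposition certifies tw(G) ≤ 2. The edges 1–0–2–5–1 form a cycle, so G is not a tree and its treewidth is at least 2. The upper and lower bounds meet at 2, so that is the treewidth.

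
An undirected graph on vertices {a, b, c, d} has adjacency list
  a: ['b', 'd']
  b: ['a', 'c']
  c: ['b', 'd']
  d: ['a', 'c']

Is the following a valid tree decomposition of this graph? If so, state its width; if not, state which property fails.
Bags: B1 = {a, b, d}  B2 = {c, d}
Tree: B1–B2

No — edge (b,c) lies in no bag.

A tree decomposition must satisfy three properties: every vertex lies in some bag; for every edge, both endpoints lie together in some bag; and for every vertex, the bags containing it form a connected subtree. Here edge (b,c) lies in no bag, so the decomposition is invalid.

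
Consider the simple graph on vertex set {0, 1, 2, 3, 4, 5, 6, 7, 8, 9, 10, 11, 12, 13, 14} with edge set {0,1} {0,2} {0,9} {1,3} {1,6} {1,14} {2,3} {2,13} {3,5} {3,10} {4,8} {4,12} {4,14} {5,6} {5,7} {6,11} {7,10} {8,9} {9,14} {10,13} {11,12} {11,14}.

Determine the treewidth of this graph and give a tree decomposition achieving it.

Each bag holds 4 vertices, so the decomposition has width 3, which upper-bounds the treewidth. For the lower bound: the 4 vertex sets {7,10,13}, {2}, {3}, {0,1,5,6} are disjoint, each induces a connected subgraph, and every pair is joined by at least one edge of G. Contracting each set to a single vertex therefore yields K_{4} as a minor, and since treewidth is minor-monotone, tw(G) ≥ tw(K_{4}) = 3. Combining the bounds, tw(G) = 3.

Treewidth 3.
Bags: B1 = {2, 7, 10, 13}  B2 = {2, 3, 7, 10}  B3 = {2, 3, 5, 7}  B4 = {0, 2, 3, 5}  B5 = {0, 1, 3, 5}  B6 = {0, 1, 5, 6}  B7 = {0, 1, 6, 9}  B8 = {1, 6, 9, 14}  B9 = {6, 9, 11, 14}  B10 = {8, 9, 11, 14}  B11 = {4, 8, 11, 14}  B12 = {4, 8, 11, 12}
Tree: B1–B2, B2–B3, B3–B4, B4–B5, B5–B6, B6–B7, B7–B8, B8–B9, B9–B10, B10–B11, B11–B12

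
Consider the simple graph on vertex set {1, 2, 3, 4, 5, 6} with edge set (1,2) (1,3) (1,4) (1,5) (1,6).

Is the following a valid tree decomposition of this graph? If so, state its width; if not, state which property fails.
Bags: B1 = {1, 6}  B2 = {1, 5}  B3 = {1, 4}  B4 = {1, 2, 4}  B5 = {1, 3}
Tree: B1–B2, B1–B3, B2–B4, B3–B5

No — bags containing vertex 4 are not connected in the tree.

A tree decomposition must satisfy three properties: every vertex lies in some bag; for every edge, both endpoints lie together in some bag; and for every vertex, the bags containing it form a connected subtree. Here bags containing vertex 4 are not connected in the tree, so the decomposition is invalid.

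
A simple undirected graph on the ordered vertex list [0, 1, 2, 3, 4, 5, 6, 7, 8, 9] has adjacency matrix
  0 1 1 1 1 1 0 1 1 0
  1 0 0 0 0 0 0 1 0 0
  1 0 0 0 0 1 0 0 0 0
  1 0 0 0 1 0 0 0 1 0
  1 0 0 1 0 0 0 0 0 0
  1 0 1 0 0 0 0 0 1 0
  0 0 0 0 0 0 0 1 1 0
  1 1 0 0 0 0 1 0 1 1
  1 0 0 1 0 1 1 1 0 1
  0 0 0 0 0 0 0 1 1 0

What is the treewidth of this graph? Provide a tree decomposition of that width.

Treewidth 2.
One such decomposition:
Bags: B1 = {0, 7, 8}  B2 = {0, 5, 8}  B3 = {0, 3, 8}  B4 = {0, 3, 4}  B5 = {0, 1, 7}  B6 = {7, 8, 9}  B7 = {0, 2, 5}  B8 = {6, 7, 8}
Tree: B1–B2, B1–B3, B3–B4, B1–B5, B1–B6, B2–B7, B6–B8

Each bag holds 3 vertices, so the decomposition has width 2, which upper-bounds the treewidth. For the lower bound, the 3 vertices {0, 3, 8} are pairwise adjacent, and any tree decomposition puts a clique entirely inside one bag — forcing width ≥ 2. Combining the bounds, tw(G) = 2.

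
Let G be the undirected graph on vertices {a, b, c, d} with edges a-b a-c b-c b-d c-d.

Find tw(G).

A width-2 tree decomposition is:
Bags: B1 = {a, b, c}  B2 = {b, c, d}
Tree: B1–B2
The largest bag has 3 vertices, giving width 2; this decomposition certifies tw(G) ≤ 2. Conversely, {b, c, d} is a clique of size 3, and the vertices of any clique must share a bag in every tree decomposition; so some bag has ≥ 3 vertices and tw(G) ≥ 2. Therefore the treewidth is 2.

2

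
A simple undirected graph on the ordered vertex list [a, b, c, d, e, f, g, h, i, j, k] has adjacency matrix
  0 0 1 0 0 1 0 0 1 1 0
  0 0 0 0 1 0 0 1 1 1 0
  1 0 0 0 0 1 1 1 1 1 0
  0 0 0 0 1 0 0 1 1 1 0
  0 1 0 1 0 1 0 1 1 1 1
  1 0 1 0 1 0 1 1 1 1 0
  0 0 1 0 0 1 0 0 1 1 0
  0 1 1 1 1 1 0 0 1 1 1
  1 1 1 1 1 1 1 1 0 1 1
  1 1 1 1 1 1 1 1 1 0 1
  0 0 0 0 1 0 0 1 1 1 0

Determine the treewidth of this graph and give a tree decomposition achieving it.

Treewidth 4.
One such decomposition:
Bags: B1 = {a, c, f, i, j}  B2 = {c, f, h, i, j}  B3 = {c, f, g, i, j}  B4 = {e, f, h, i, j}  B5 = {d, e, h, i, j}  B6 = {e, h, i, j, k}  B7 = {b, e, h, i, j}
Tree: B1–B2, B2–B3, B2–B4, B4–B5, B4–B6, B6–B7

Every bag has size at most 5, so the width is 5 − 1 = 4 and tw(G) ≤ 4. For the lower bound, the 5 vertices {c, f, g, i, j} are pairwise adjacent, and any tree decomposition puts a clique entirely inside one bag — forcing width ≥ 4. Combining the bounds, tw(G) = 4.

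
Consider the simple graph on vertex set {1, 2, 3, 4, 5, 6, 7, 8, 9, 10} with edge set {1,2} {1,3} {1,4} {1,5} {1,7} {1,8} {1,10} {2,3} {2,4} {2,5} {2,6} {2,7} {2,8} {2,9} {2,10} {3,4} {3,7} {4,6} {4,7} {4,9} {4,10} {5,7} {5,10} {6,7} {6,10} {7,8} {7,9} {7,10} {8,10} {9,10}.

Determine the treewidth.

4

A width-4 tree decomposition is:
Bags: B1 = {1, 2, 5, 7, 10}  B2 = {1, 2, 4, 7, 10}  B3 = {1, 2, 3, 4, 7}  B4 = {2, 4, 6, 7, 10}  B5 = {2, 4, 7, 9, 10}  B6 = {1, 2, 7, 8, 10}
Tree: B1–B2, B2–B3, B2–B4, B4–B5, B2–B6
Every bag has size at most 5, so the width is 5 − 1 = 4 and tw(G) ≤ 4. On the other hand G contains the 5-clique {1, 2, 7, 8, 10}. A clique must lie in a single bag of any decomposition, so no decomposition can have width below 4. Therefore the treewidth is 4.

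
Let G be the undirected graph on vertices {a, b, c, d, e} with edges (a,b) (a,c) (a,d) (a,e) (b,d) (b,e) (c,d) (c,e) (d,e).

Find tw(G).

A width-3 tree decomposition is:
Bags: B1 = {a, b, d, e}  B2 = {a, c, d, e}
Tree: B1–B2
Each bag holds 4 vertices, so the decomposition has width 3, which upper-bounds the treewidth. For the lower bound, the 4 vertices {a, c, d, e} are pairwise adjacent, and any tree decomposition puts a clique entirely inside one bag — forcing width ≥ 3. Therefore the treewidth is 3.

3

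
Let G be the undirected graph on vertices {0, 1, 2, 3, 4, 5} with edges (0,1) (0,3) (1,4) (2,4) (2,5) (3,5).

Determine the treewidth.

A width-2 tree decomposition is:
Bags: B1 = {0, 1, 3}  B2 = {1, 3, 4}  B3 = {2, 3, 4}  B4 = {2, 3, 5}
Tree: B1–B2, B2–B3, B3–B4
Each bag holds 3 vertices, so the decomposition has width 2, which upper-bounds the treewidth. For the lower bound, G contains the cycle 3–0–1–4–2–5–3, so G is not a forest; only forests have treewidth ≤ 1, hence tw(G) ≥ 2. Combining the bounds, tw(G) = 2.

2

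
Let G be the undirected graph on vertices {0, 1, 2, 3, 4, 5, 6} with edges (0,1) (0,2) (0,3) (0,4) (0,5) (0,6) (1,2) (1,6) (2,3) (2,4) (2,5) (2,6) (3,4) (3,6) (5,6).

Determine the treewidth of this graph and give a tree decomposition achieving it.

Treewidth 3.
One optimal decomposition is:
Bags: B1 = {0, 2, 3, 6}  B2 = {0, 2, 5, 6}  B3 = {0, 1, 2, 6}  B4 = {0, 2, 3, 4}
Tree: B1–B2, B2–B3, B1–B4

Every bag has size at most 4, so the width is 4 − 1 = 3 and tw(G) ≤ 3. On the other hand G contains the 4-clique {0, 2, 3, 4}. A clique must lie in a single bag of any decomposition, so no decomposition can have width below 3. Combining the bounds, tw(G) = 3.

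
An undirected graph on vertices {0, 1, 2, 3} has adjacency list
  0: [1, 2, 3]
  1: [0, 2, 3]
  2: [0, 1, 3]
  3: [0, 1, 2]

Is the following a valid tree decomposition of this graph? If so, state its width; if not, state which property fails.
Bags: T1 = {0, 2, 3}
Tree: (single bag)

No — vertex 1 appears in no bag.

A tree decomposition must satisfy three properties: every vertex lies in some bag; for every edge, both endpoints lie together in some bag; and for every vertex, the bags containing it form a connected subtree. Here vertex 1 appears in no bag, so the decomposition is invalid.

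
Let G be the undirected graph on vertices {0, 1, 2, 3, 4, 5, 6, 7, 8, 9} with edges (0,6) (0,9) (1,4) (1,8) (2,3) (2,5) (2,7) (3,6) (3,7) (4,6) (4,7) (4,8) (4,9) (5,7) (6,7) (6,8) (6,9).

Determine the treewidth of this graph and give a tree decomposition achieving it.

Treewidth 2.
One such decomposition:
Bags: B1 = {4, 6, 9}  B2 = {4, 6, 8}  B3 = {4, 6, 7}  B4 = {3, 6, 7}  B5 = {2, 3, 7}  B6 = {1, 4, 8}  B7 = {2, 5, 7}  B8 = {0, 6, 9}
Tree: B1–B2, B2–B3, B3–B4, B4–B5, B2–B6, B5–B7, B1–B8

Each bag holds 3 vertices, so the decomposition has width 2, which upper-bounds the treewidth. Conversely, {1, 4, 8} is a clique of size 3, and the vertices of any clique must share a bag in every tree decomposition; so some bag has ≥ 3 vertices and tw(G) ≥ 2. The upper and lower bounds meet at 2, so that is the treewidth.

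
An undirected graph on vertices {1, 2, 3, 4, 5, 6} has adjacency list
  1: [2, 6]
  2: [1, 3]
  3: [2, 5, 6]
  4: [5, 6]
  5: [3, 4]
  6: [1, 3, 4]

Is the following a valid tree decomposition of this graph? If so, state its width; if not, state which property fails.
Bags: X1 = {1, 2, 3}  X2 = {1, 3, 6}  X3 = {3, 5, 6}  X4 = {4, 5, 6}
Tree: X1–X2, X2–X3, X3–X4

Every vertex of G appears in some bag (union = {1, 2, 3, 4, 5, 6}); every edge is covered by a bag; and for each vertex v the set of bags containing v is connected in the bag tree. The decomposition is therefore valid. The largest bag has 3 vertices, so the width is 2.

Yes; width 2.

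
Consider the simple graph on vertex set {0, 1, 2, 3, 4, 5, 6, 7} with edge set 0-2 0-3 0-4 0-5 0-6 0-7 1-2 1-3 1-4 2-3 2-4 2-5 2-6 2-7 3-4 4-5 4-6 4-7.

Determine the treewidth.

A width-3 tree decomposition is:
Bags: B1 = {0, 2, 4, 7}  B2 = {0, 2, 4, 6}  B3 = {0, 2, 4, 5}  B4 = {0, 2, 3, 4}  B5 = {1, 2, 3, 4}
Tree: B1–B2, B1–B3, B2–B4, B4–B5
Every bag has size at most 4, so the width is 4 − 1 = 3 and tw(G) ≤ 3. Conversely, {0, 2, 3, 4} is a clique of size 4, and the vertices of any clique must share a bag in every tree decomposition; so some bag has ≥ 4 vertices and tw(G) ≥ 3. Therefore the treewidth is 3.

3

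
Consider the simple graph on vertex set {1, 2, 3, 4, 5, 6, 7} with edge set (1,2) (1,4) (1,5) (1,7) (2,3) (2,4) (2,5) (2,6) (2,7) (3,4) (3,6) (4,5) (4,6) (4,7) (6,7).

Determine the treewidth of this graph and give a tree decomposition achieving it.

Treewidth 3.
One optimal decomposition is:
Bags: B1 = {1, 2, 4, 7}  B2 = {2, 4, 6, 7}  B3 = {2, 3, 4, 6}  B4 = {1, 2, 4, 5}
Tree: B1–B2, B2–B3, B1–B4

Every bag has size at most 4, so the width is 4 − 1 = 3 and tw(G) ≤ 3. Conversely, {1, 2, 4, 5} is a clique of size 4, and the vertices of any clique must share a bag in every tree decomposition; so some bag has ≥ 4 vertices and tw(G) ≥ 3. Hence tw(G) = 3 exactly.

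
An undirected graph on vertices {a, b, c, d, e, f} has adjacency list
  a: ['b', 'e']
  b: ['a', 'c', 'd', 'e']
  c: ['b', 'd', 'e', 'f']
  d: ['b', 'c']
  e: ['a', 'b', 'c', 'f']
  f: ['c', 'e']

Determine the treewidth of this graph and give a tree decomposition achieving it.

Each bag holds 3 vertices, so the decomposition has width 2, which upper-bounds the treewidth. For the lower bound, the 3 vertices {b, c, d} are pairwise adjacent, and any tree decomposition puts a clique entirely inside one bag — forcing width ≥ 2. The upper and lower bounds meet at 2, so that is the treewidth.

Treewidth 2.
One such decomposition:
Bags: B1 = {b, c, e}  B2 = {a, b, e}  B3 = {c, e, f}  B4 = {b, c, d}
Tree: B1–B2, B1–B3, B1–B4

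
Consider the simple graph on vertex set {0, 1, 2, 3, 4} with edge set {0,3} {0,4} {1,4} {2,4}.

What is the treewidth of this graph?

A width-1 tree decomposition is:
Bags: B1 = {0, 4}  B2 = {2, 4}  B3 = {1, 4}  B4 = {0, 3}
Tree: B1–B2, B2–B3, B1–B4
Every bag has size at most 2, so the width is 2 − 1 = 1 and tw(G) ≤ 1. Any graph with an edge has treewidth ≥ 1, and G has the edge 0–4. Hence tw(G) = 1 exactly.

1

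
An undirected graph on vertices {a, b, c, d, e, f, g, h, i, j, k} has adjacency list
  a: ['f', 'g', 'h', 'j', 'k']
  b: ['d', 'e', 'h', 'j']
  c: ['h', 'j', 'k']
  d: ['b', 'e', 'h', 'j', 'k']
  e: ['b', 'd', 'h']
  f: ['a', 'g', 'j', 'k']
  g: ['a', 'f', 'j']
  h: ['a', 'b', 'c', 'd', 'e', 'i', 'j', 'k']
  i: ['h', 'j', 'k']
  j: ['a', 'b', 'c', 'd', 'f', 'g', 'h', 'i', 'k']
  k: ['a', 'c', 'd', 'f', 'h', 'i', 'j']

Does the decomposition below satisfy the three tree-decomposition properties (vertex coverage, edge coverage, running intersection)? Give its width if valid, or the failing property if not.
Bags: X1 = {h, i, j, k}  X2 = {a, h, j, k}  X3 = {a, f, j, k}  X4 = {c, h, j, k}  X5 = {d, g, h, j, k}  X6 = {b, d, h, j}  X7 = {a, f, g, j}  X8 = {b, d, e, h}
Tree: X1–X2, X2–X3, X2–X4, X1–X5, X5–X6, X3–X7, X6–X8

A tree decomposition must satisfy three properties: every vertex lies in some bag; for every edge, both endpoints lie together in some bag; and for every vertex, the bags containing it form a connected subtree. Here bags containing vertex g are not connected in the tree, so the decomposition is invalid.

No — bags containing vertex g are not connected in the tree.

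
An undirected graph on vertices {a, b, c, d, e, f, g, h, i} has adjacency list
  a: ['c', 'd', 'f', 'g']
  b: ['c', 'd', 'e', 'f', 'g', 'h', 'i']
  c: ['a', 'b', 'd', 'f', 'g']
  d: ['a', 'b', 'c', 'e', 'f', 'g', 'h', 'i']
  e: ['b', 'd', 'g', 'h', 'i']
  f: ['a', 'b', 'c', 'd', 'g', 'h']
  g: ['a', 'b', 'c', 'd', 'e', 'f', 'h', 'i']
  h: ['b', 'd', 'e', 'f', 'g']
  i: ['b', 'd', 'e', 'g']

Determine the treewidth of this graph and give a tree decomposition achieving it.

Treewidth 4.
Bags: B1 = {b, c, d, f, g}  B2 = {a, c, d, f, g}  B3 = {b, d, f, g, h}  B4 = {b, d, e, g, h}  B5 = {b, d, e, g, i}
Tree: B1–B2, B1–B3, B3–B4, B4–B5

Each bag holds 5 vertices, so the decomposition has width 4, which upper-bounds the treewidth. For the lower bound, the 5 vertices {a, c, d, f, g} are pairwise adjacent, and any tree decomposition puts a clique entirely inside one bag — forcing width ≥ 4. Therefore the treewidth is 4.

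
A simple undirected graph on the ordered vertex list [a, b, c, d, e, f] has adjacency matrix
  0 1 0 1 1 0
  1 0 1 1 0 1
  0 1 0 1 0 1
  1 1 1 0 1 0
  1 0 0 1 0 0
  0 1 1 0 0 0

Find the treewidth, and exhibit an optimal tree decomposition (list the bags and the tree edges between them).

Treewidth 2.
Bags: B1 = {b, c, f}  B2 = {b, c, d}  B3 = {a, b, d}  B4 = {a, d, e}
Tree: B1–B2, B2–B3, B3–B4

Every bag has size at most 3, so the width is 3 − 1 = 2 and tw(G) ≤ 2. On the other hand G contains the 3-clique {b, c, d}. A clique must lie in a single bag of any decomposition, so no decomposition can have width below 2. Hence tw(G) = 2 exactly.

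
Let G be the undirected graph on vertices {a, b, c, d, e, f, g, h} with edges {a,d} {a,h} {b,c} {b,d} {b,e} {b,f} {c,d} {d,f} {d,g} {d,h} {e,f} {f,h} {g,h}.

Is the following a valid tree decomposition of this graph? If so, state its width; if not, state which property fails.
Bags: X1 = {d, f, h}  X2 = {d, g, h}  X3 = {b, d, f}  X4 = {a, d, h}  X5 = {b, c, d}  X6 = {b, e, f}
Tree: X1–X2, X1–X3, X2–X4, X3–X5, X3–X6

Yes; width 2.

Every vertex of G appears in some bag (union = {a, b, c, d, e, f, g, h}); every edge is covered by a bag; and for each vertex v the set of bags containing v is connected in the bag tree. The decomposition is therefore valid. The largest bag has 3 vertices, so the width is 2.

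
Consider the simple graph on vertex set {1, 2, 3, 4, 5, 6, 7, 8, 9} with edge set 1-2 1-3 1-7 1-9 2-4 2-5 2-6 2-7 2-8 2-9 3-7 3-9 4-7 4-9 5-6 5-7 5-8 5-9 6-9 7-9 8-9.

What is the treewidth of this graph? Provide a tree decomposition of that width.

Treewidth 3.
One such decomposition:
Bags: B1 = {1, 2, 7, 9}  B2 = {2, 5, 7, 9}  B3 = {2, 4, 7, 9}  B4 = {2, 5, 6, 9}  B5 = {2, 5, 8, 9}  B6 = {1, 3, 7, 9}
Tree: B1–B2, B1–B3, B2–B4, B4–B5, B1–B6

The largest bag has 4 vertices, giving width 3; this decomposition certifies tw(G) ≤ 3. Conversely, {1, 2, 7, 9} is a clique of size 4, and the vertices of any clique must share a bag in every tree decomposition; so some bag has ≥ 4 vertices and tw(G) ≥ 3. Combining the bounds, tw(G) = 3.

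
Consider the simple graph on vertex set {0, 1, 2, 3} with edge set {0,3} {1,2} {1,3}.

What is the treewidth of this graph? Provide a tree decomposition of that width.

The largest bag has 2 vertices, giving width 1; this decomposition certifies tw(G) ≤ 1. G has an edge, so its treewidth is at least 1. Combining the bounds, tw(G) = 1.

Treewidth 1.
One optimal decomposition is:
Bags: B1 = {0, 3}  B2 = {1, 3}  B3 = {1, 2}
Tree: B1–B2, B2–B3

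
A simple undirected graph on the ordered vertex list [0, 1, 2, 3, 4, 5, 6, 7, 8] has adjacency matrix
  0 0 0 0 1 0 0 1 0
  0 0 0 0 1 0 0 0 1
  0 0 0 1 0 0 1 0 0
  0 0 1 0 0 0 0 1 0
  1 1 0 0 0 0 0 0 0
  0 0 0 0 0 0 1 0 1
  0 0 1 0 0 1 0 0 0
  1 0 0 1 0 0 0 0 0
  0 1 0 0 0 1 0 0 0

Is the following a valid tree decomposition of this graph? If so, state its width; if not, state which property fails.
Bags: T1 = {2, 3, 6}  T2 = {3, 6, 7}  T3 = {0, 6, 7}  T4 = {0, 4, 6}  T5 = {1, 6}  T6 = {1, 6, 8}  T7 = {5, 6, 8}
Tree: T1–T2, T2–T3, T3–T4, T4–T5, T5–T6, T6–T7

A tree decomposition must satisfy three properties: every vertex lies in some bag; for every edge, both endpoints lie together in some bag; and for every vertex, the bags containing it form a connected subtree. Here edge (4,1) lies in no bag, so the decomposition is invalid.

No — edge (4,1) lies in no bag.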